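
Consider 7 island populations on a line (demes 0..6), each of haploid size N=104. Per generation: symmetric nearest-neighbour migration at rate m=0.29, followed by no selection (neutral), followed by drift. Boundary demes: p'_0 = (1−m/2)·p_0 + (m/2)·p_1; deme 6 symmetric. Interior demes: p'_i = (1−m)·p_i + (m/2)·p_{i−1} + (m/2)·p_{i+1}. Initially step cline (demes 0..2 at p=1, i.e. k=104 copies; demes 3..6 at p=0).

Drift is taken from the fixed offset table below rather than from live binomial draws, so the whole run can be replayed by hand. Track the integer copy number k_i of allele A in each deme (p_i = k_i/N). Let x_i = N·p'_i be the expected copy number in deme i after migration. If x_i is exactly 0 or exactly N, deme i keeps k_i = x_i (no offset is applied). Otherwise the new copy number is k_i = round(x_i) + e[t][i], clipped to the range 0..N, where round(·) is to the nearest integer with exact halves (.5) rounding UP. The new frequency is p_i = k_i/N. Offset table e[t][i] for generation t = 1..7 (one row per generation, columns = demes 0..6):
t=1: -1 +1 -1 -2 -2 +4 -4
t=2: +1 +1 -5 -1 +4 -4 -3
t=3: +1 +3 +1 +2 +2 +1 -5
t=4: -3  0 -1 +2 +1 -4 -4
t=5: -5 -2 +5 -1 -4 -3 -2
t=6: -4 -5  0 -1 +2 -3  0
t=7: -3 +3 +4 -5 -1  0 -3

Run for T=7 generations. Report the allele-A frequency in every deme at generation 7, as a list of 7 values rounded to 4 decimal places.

[0.8365, 0.8365, 0.6827, 0.3173, 0.1250, 0.0192, 0.0000]

t=0: k=[104 104 104 0 0 0 0]
t=1: x=[104.0000 104.0000 88.9200 15.0800 0.0000 0.0000 0.0000] k=[104 104 88 13 0 0 0]
t=2: x=[104.0000 101.6800 79.4450 21.9900 1.8850 0.0000 0.0000] k=[104 103 74 21 6 0 0]
t=3: x=[103.8550 98.9400 70.5200 26.5100 7.3050 0.8700 0.0000] k=[104 102 72 29 9 2 0]
t=4: x=[103.7100 97.9400 70.1150 32.3350 10.8850 2.7250 0.2900] k=[101 98 69 34 12 0 0]
t=5: x=[100.5650 94.2300 68.1300 35.8850 13.4500 1.7400 0.0000] k=[96 92 73 35 9 0 0]
t=6: x=[95.4200 89.8250 70.2450 36.7400 11.4650 1.3050 0.0000] k=[91 85 70 36 13 0 0]
t=7: x=[90.1300 83.6950 67.2450 37.5950 14.4500 1.8850 0.0000] k=[87 87 71 33 13 2 0]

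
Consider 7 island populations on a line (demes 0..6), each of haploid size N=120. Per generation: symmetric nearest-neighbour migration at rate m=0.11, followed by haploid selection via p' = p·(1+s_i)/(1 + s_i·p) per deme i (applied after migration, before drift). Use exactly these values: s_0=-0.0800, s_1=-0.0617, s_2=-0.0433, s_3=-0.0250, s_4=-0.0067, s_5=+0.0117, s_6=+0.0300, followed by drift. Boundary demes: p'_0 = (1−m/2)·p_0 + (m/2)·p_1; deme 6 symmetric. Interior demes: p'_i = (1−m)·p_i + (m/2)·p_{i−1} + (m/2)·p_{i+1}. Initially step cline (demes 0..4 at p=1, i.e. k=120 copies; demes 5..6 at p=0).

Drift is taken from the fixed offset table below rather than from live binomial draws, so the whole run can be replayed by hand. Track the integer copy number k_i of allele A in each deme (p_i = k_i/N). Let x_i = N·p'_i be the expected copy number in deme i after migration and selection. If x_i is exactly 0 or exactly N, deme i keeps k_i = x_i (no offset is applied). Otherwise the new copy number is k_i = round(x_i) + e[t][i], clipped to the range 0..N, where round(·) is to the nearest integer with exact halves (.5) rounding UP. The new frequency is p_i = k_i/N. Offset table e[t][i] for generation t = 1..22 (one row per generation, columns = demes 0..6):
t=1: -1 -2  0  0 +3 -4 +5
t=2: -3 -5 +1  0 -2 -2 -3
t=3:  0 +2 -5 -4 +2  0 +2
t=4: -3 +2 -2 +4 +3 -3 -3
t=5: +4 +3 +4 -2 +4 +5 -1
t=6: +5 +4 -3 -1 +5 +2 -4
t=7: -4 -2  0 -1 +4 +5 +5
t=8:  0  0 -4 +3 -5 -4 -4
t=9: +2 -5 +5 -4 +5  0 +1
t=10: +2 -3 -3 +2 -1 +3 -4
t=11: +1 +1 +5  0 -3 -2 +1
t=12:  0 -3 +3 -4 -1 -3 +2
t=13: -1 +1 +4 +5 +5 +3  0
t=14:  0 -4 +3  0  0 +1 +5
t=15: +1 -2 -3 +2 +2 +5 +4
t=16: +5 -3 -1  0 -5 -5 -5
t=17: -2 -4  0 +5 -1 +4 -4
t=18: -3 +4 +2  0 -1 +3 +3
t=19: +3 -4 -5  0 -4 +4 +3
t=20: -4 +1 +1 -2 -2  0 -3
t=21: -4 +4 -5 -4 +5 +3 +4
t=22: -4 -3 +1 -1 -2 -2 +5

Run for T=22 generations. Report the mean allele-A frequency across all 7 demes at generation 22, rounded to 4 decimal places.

t=0: k=[120 120 120 120 120 0 0]
t=1: x=[120.0000 120.0000 120.0000 120.0000 113.3579 6.6729 0.0000] k=[120 120 120 120 116 3 0]
t=2: x=[120.0000 120.0000 120.0000 119.7744 109.9432 9.1478 0.1699] k=[120 120 120 120 108 7 0]
t=3: x=[120.0000 120.0000 120.0000 119.3232 103.0072 12.2978 0.3965] k=[120 120 120 115 105 12 2]
t=4: x=[120.0000 120.0000 119.7126 114.5958 100.3247 16.7318 2.6248] k=[120 120 118 119 103 14 0]
t=5: x=[120.0000 119.8828 118.0833 118.0162 98.8682 18.3047 0.7929] k=[120 120 120 116 103 23 0]
t=6: x=[120.0000 120.0000 119.7701 115.3942 99.1997 26.3736 1.3025] k=[120 120 117 114 104 28 0]
t=7: x=[120.0000 119.8242 116.8678 113.4602 100.2594 30.9062 1.5856] k=[120 118 117 112 104 36 7]
t=8: x=[119.8804 117.9293 116.6383 111.6402 100.5909 38.4483 8.8339] k=[120 118 113 115 96 34 5]
t=9: x=[119.8804 117.6954 113.1028 113.6955 93.4964 36.1079 6.7817] k=[120 113 118 110 98 36 8]
t=10: x=[119.5816 113.2665 117.1650 109.5408 95.1177 38.1721 9.8028] k=[120 110 114 112 94 41 6]
t=11: x=[119.4024 110.2126 113.3993 110.9096 91.9307 42.3081 8.1466] k=[120 111 118 111 89 40 9]
t=12: x=[119.4621 111.3844 117.1077 109.9442 87.3555 41.3045 10.9967] k=[119 108 120 106 86 38 13]
t=13: x=[118.2575 108.6260 118.5061 105.3474 84.2916 39.5729 14.7532] k=[117 110 120 110 89 43 15]
t=14: x=[116.3297 110.3867 118.8507 109.1477 87.4658 44.3146 16.9660] k=[116 106 120 109 87 45 22]
t=15: x=[115.0706 106.5794 118.5635 108.1269 85.7357 46.3755 23.8244] k=[116 105 116 110 88 51 28]
t=16: x=[115.0112 105.4134 114.8512 108.8669 87.0145 52.1127 29.9240] k=[120 102 114 109 82 47 25]
t=17: x=[118.9247 102.7296 112.7700 107.5095 81.3842 48.0497 26.8206] k=[117 99 113 113 80 52 23]
t=18: x=[115.6755 99.7088 111.9021 110.9760 80.0962 52.2879 25.1780] k=[113 104 114 111 79 55 28]
t=19: x=[111.8973 104.1912 112.9988 109.1579 79.2593 55.1815 30.1473] k=[115 100 108 109 75 59 33]
t=20: x=[113.6951 100.2359 107.1146 106.7801 75.8025 58.7988 35.1603] k=[110 101 108 105 74 59 32]
t=21: x=[108.6785 100.8783 106.9438 103.0956 74.6906 58.6887 34.2032] k=[105 105 102 99 80 62 38]
t=22: x=[103.8710 103.9710 101.3122 97.6634 79.8757 62.0186 40.1054] k=[100 101 102 97 78 60 45]

0.6940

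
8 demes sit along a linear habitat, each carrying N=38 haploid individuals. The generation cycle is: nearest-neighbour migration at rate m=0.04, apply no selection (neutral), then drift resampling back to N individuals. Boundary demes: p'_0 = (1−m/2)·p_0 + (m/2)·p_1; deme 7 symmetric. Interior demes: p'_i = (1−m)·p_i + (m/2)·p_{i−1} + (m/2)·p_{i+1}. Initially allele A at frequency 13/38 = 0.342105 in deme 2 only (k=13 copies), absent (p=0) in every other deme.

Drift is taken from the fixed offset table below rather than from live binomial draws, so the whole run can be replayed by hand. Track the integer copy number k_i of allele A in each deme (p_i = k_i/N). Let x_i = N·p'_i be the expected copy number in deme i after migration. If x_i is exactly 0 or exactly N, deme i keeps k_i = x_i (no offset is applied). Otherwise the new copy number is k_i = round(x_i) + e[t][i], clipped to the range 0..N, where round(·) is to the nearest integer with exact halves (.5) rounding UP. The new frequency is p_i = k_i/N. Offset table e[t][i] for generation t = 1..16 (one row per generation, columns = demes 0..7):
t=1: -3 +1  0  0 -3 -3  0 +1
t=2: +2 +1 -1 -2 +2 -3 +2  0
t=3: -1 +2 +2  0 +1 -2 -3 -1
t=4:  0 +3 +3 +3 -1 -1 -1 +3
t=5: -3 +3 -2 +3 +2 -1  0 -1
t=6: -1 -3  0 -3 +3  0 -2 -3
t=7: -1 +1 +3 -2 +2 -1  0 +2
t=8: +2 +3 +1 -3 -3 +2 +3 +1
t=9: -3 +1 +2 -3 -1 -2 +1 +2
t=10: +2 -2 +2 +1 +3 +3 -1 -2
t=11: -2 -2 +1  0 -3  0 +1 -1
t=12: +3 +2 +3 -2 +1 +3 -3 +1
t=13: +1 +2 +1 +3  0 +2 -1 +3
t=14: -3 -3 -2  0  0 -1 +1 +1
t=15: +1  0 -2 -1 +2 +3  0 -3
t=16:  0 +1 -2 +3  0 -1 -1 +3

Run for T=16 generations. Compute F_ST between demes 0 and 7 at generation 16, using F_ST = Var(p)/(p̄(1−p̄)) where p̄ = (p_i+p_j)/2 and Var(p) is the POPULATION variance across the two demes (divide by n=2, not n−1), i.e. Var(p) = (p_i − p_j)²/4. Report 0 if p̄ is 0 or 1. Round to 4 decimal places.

0.0186

t=0: k=[0 0 13 0 0 0 0 0]
t=1: x=[0.0000 0.2600 12.4800 0.2600 0.0000 0.0000 0.0000 0.0000] k=[0 1 12 0 0 0 0 0]
t=2: x=[0.0200 1.2000 11.5400 0.2400 0.0000 0.0000 0.0000 0.0000] k=[2 2 11 0 0 0 0 0]
t=3: x=[2.0000 2.1800 10.6000 0.2200 0.0000 0.0000 0.0000 0.0000] k=[1 4 13 0 0 0 0 0]
t=4: x=[1.0600 4.1200 12.5600 0.2600 0.0000 0.0000 0.0000 0.0000] k=[1 7 16 3 0 0 0 0]
t=5: x=[1.1200 7.0600 15.5600 3.2000 0.0600 0.0000 0.0000 0.0000] k=[0 10 14 6 2 0 0 0]
t=6: x=[0.2000 9.8800 13.7600 6.0800 2.0400 0.0400 0.0000 0.0000] k=[0 7 14 3 5 0 0 0]
t=7: x=[0.1400 7.0000 13.6400 3.2600 4.8600 0.1000 0.0000 0.0000] k=[0 8 17 1 7 0 0 0]
t=8: x=[0.1600 8.0200 16.5000 1.4400 6.7400 0.1400 0.0000 0.0000] k=[2 11 18 0 4 2 0 0]
t=9: x=[2.1800 10.9600 17.5000 0.4400 3.8800 2.0000 0.0400 0.0000] k=[0 12 20 0 3 0 1 0]
t=10: x=[0.2400 11.9200 19.4400 0.4600 2.8800 0.0800 0.9600 0.0200] k=[2 10 21 1 6 3 0 0]
t=11: x=[2.1600 10.0600 20.3800 1.5000 5.8400 3.0000 0.0600 0.0000] k=[0 8 21 2 3 3 1 0]
t=12: x=[0.1600 8.1000 20.3600 2.4000 2.9800 2.9600 1.0200 0.0200] k=[3 10 23 0 4 6 0 1]
t=13: x=[3.1400 10.1200 22.2800 0.5400 3.9600 5.8400 0.1400 0.9800] k=[4 12 23 4 4 8 0 4]
t=14: x=[4.1600 12.0600 22.4000 4.3800 4.0800 7.7600 0.2400 3.9200] k=[1 9 20 4 4 7 1 5]
t=15: x=[1.1600 9.0600 19.4600 4.3200 4.0600 6.8200 1.2000 4.9200] k=[2 9 17 3 6 10 1 2]
t=16: x=[2.1400 9.0200 16.5600 3.3400 6.0200 9.7400 1.2000 1.9800] k=[2 10 15 6 6 9 0 5]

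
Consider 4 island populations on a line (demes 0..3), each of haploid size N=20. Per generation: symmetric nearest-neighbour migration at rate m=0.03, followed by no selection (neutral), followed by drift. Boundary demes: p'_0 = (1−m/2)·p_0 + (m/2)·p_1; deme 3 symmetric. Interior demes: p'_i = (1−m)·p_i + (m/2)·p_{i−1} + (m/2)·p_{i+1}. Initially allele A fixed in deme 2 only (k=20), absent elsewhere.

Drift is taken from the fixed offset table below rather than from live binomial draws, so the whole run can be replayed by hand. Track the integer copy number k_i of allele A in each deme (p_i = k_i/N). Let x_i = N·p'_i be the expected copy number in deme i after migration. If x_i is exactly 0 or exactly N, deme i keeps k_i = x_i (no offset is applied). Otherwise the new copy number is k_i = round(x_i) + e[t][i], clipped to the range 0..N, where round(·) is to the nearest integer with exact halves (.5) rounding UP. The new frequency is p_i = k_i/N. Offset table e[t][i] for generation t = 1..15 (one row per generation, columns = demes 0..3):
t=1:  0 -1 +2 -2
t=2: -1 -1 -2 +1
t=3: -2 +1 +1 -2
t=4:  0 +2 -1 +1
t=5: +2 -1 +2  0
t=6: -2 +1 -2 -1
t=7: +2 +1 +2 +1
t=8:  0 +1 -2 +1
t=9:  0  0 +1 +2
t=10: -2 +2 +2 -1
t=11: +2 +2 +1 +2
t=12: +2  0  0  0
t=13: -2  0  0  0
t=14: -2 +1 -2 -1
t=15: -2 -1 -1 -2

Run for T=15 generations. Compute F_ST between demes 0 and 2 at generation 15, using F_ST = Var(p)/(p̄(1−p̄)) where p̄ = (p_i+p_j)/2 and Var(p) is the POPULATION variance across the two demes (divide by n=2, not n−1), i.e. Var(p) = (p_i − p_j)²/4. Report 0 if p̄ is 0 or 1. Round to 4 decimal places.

0.7391

t=0: k=[0 0 20 0]
t=1: x=[0.0000 0.3000 19.4000 0.3000] k=[0 0 20 0]
t=2: x=[0.0000 0.3000 19.4000 0.3000] k=[0 0 17 1]
t=3: x=[0.0000 0.2550 16.5050 1.2400] k=[0 1 18 0]
t=4: x=[0.0150 1.2400 17.4750 0.2700] k=[0 3 16 1]
t=5: x=[0.0450 3.1500 15.5800 1.2250] k=[2 2 18 1]
t=6: x=[2.0000 2.2400 17.5050 1.2550] k=[0 3 16 0]
t=7: x=[0.0450 3.1500 15.5650 0.2400] k=[2 4 18 1]
t=8: x=[2.0300 4.1800 17.5350 1.2550] k=[2 5 16 2]
t=9: x=[2.0450 5.1200 15.6250 2.2100] k=[2 5 17 4]
t=10: x=[2.0450 5.1350 16.6250 4.1950] k=[0 7 19 3]
t=11: x=[0.1050 7.0750 18.5800 3.2400] k=[2 9 20 5]
t=12: x=[2.1050 9.0600 19.6100 5.2250] k=[4 9 20 5]
t=13: x=[4.0750 9.0900 19.6100 5.2250] k=[2 9 20 5]
t=14: x=[2.1050 9.0600 19.6100 5.2250] k=[0 10 18 4]
t=15: x=[0.1500 9.9700 17.6700 4.2100] k=[0 9 17 2]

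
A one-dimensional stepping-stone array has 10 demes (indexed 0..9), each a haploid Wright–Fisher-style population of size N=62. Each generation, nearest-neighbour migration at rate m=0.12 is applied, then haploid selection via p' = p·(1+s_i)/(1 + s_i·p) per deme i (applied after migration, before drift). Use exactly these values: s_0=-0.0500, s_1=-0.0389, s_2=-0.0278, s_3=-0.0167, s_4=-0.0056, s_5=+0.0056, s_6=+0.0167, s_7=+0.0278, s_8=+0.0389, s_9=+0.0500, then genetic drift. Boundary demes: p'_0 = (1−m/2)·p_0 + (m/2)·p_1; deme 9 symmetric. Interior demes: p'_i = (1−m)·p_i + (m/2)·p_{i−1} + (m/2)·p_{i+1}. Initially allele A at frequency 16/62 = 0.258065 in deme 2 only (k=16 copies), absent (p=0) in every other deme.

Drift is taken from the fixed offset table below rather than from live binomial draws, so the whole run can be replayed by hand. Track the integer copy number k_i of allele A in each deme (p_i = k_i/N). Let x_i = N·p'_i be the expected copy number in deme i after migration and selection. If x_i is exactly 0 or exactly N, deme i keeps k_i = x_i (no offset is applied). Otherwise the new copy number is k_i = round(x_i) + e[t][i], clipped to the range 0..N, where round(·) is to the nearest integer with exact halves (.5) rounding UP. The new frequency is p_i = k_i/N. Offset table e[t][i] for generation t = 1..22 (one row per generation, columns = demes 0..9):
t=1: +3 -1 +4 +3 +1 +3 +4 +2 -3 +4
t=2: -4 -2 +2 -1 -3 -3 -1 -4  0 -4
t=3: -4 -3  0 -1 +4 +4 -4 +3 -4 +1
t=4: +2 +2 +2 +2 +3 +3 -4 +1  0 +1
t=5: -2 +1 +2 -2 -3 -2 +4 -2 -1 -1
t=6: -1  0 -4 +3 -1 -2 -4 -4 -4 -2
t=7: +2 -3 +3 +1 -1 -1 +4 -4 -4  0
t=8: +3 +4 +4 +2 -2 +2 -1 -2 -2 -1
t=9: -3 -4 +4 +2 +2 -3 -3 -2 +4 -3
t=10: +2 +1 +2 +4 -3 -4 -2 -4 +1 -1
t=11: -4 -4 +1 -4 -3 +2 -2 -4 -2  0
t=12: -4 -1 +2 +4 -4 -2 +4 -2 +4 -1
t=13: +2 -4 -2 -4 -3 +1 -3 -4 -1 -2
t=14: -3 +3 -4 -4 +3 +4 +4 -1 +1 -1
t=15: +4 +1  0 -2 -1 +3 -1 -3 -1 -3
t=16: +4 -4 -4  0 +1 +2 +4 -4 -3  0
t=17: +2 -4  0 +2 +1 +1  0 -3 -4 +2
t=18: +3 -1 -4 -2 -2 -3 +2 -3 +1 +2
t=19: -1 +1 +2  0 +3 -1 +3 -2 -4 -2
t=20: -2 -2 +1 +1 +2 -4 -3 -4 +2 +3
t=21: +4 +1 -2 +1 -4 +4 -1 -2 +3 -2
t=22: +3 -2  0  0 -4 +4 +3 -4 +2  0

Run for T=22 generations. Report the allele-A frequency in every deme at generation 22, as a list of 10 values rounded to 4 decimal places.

t=0: k=[0 0 16 0 0 0 0 0 0 0]
t=1: x=[0.0000 0.9232 13.7755 0.9442 0.0000 0.0000 0.0000 0.0000 0.0000 0.0000] k=[0 0 18 4 0 0 0 0 0 0]
t=2: x=[0.0000 1.0387 15.7465 4.5288 0.2387 0.0000 0.0000 0.0000 0.0000 0.0000] k=[0 0 18 4 0 0 0 0 0 0]
t=3: x=[0.0000 1.0387 15.7465 4.5288 0.2387 0.0000 0.0000 0.0000 0.0000 0.0000] k=[0 0 16 4 4 0 0 0 0 0]
t=4: x=[0.0000 0.9232 14.0119 4.6471 3.7402 0.2413 0.0000 0.0000 0.0000 0.0000] k=[0 3 16 7 7 3 0 0 0 0]
t=5: x=[0.1710 3.4678 14.3665 7.4292 6.7263 3.0763 0.1830 0.0000 0.0000 0.0000] k=[0 4 16 5 4 1 4 0 0 0]
t=6: x=[0.2280 4.3179 14.3074 5.5148 3.8596 1.3674 3.6363 0.2466 0.0000 0.0000] k=[0 4 10 9 3 0 0 0 0 0]
t=7: x=[0.2280 3.9700 9.3539 8.5748 3.1631 0.1810 0.0000 0.0000 0.0000 0.0000] k=[2 1 12 10 2 0 0 0 0 0]
t=8: x=[1.8459 1.6549 10.9632 9.5037 2.3473 0.1207 0.0000 0.0000 0.0000 0.0000] k=[5 6 15 12 0 2 0 0 0 0]
t=9: x=[4.8267 6.2534 13.9725 11.3035 0.8354 1.7696 0.1220 0.0000 0.0000 0.0000] k=[2 2 18 13 3 0 0 0 0 0]
t=10: x=[1.9031 2.8501 16.3977 12.5308 3.4019 0.1810 0.0000 0.0000 0.0000 0.0000] k=[4 4 18 17 0 0 0 0 0 0]
t=11: x=[3.8123 4.6659 16.7531 15.8406 1.0144 0.0000 0.0000 0.0000 0.0000 0.0000] k=[0 1 18 12 0 0 0 0 0 0]
t=12: x=[0.0570 1.8861 16.2793 11.4816 0.7160 0.0000 0.0000 0.0000 0.0000 0.0000] k=[0 1 18 15 0 0 0 0 0 0]
t=13: x=[0.0570 1.8861 16.4569 14.0957 0.8950 0.0000 0.0000 0.0000 0.0000 0.0000] k=[2 0 14 10 0 0 0 0 0 0]
t=14: x=[1.7887 0.9232 12.6340 9.5037 0.5967 0.0000 0.0000 0.0000 0.0000 0.0000] k=[0 4 9 6 4 0 0 0 0 0]
t=15: x=[0.2280 3.9120 8.3149 5.9685 3.8596 0.2413 0.0000 0.0000 0.0000 0.0000] k=[4 5 8 4 3 3 0 0 0 0]
t=16: x=[3.8697 4.9367 7.3944 4.1148 3.0437 2.8351 0.1830 0.0000 0.0000 0.0000] k=[8 1 3 4 4 5 4 0 0 0]
t=17: x=[7.2453 1.4815 2.8620 3.8783 4.0387 4.9052 3.8798 0.2466 0.0000 0.0000] k=[9 0 3 6 5 6 4 0 0 0]
t=18: x=[8.0922 0.6923 2.9205 5.6726 5.0937 5.8495 3.9407 0.2466 0.0000 0.0000] k=[11 0 0 4 3 3 6 0 0 0]
t=19: x=[9.9056 0.6346 0.2334 3.6418 3.0437 3.1969 5.5430 0.3699 0.0000 0.0000] k=[9 2 2 4 6 2 9 0 0 0]
t=20: x=[8.2078 2.3294 2.0630 3.9374 5.6113 2.6743 8.1566 0.5549 0.0000 0.0000] k=[6 0 3 5 8 0 5 0 0 0]
t=21: x=[5.3825 0.5192 2.8620 4.9823 7.3037 0.7843 4.4682 0.3083 0.0000 0.0000] k=[9 2 1 6 3 5 3 0 0 0]
t=22: x=[8.2078 2.2716 1.3230 5.4359 3.2825 4.7846 2.9867 0.1850 0.0000 0.0000] k=[11 0 1 5 0 9 6 0 0 0]

[0.1774, 0.0000, 0.0161, 0.0806, 0.0000, 0.1452, 0.0968, 0.0000, 0.0000, 0.0000]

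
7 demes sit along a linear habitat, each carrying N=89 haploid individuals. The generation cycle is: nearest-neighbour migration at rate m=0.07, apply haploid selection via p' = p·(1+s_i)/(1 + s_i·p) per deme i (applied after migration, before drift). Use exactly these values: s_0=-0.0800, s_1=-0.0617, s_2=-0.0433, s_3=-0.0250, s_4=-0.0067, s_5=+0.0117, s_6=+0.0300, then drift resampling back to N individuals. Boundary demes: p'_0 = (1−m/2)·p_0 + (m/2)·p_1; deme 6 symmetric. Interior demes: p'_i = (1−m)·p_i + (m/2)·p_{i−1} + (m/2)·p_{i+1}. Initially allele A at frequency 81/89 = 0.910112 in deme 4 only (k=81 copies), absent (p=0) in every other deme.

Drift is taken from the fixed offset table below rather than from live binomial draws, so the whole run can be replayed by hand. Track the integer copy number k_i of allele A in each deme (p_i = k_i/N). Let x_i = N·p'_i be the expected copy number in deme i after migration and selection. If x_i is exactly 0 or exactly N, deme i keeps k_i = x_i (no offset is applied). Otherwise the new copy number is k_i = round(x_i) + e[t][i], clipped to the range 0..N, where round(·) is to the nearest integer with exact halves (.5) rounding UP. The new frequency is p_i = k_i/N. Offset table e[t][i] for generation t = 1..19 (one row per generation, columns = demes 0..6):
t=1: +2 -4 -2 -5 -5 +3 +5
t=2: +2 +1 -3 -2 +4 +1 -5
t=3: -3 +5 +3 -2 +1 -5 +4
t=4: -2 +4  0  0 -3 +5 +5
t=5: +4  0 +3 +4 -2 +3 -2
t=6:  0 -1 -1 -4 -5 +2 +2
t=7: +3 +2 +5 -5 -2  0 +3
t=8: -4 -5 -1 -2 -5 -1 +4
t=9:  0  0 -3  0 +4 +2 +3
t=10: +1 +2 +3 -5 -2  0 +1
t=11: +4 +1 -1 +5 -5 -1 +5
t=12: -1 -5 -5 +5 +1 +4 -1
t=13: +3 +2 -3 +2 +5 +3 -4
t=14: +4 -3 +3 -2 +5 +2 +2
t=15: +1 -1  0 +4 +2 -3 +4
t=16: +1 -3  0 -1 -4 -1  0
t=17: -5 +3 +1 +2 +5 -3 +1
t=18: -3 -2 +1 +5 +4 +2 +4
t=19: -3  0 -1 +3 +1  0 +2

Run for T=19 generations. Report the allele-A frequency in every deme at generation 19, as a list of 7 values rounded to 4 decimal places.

[0.0000, 0.0112, 0.0562, 0.2697, 0.4045, 0.3483, 0.4719]

t=0: k=[0 0 0 0 81 0 0]
t=1: x=[0.0000 0.0000 0.0000 2.7663 75.2520 2.8671 0.0000] k=[0 0 0 0 70 6 0]
t=2: x=[0.0000 0.0000 0.0000 2.3904 65.1930 8.1154 0.2163] k=[0 0 0 0 69 9 0]
t=3: x=[0.0000 0.0000 0.0000 2.3562 64.3654 10.8957 0.3244] k=[0 0 0 0 65 6 4]
t=4: x=[0.0000 0.0000 0.0000 2.2195 60.5300 8.0800 4.1864] k=[0 0 0 2 58 13 9]
t=5: x=[0.0000 0.0000 0.0670 3.7969 54.3228 14.5762 9.3853] k=[0 0 3 8 52 18 7]
t=6: x=[0.0000 0.0985 2.9415 9.1550 49.1221 18.9781 7.5877] k=[0 0 2 5 44 21 10]
t=7: x=[0.0000 0.0657 1.9488 6.1143 41.6810 21.6098 10.6592] k=[0 2 7 1 40 22 14]
t=8: x=[0.0644 1.9780 6.3490 2.5124 37.8587 22.5453 14.6379] k=[0 0 5 1 33 22 19]
t=9: x=[0.0000 0.1642 4.4924 2.2049 31.3583 22.4748 19.5522] k=[0 0 1 2 35 24 23]
t=10: x=[0.0000 0.0328 0.9572 3.0447 33.3197 24.5563 23.5432] k=[0 2 4 0 31 25 25]
t=11: x=[0.0644 1.8792 3.6326 1.1948 29.5721 25.4207 25.5348] k=[4 3 3 6 25 24 31]
t=12: x=[3.6608 2.8537 2.9750 6.4078 24.1814 24.4859 31.3526] k=[3 0 0 11 25 28 30]
t=13: x=[2.6703 0.0985 0.3684 10.8613 24.4955 28.1886 30.5200] k=[6 2 0 13 29 31 27]
t=14: x=[5.4197 1.9451 0.5024 12.8246 28.3799 31.0247 27.7008] k=[9 0 4 11 33 33 30]
t=15: x=[8.0531 0.4271 3.9351 11.2734 32.0919 33.1366 30.6966] k=[9 0 4 15 34 30 35]
t=16: x=[8.0531 0.4271 4.0696 14.9622 33.0552 30.5479 35.4536] k=[9 0 4 14 29 30 35]
t=17: x=[8.0531 0.4271 4.0360 13.8759 28.3799 30.3723 35.4536] k=[3 3 5 16 33 27 36]
t=18: x=[2.7675 2.8867 5.0980 15.8770 32.0570 27.7466 36.3187] k=[0 1 6 21 36 30 40]
t=19: x=[0.0322 1.0705 6.0939 20.5965 35.1220 30.7938 40.3009] k=[0 1 5 24 36 31 42]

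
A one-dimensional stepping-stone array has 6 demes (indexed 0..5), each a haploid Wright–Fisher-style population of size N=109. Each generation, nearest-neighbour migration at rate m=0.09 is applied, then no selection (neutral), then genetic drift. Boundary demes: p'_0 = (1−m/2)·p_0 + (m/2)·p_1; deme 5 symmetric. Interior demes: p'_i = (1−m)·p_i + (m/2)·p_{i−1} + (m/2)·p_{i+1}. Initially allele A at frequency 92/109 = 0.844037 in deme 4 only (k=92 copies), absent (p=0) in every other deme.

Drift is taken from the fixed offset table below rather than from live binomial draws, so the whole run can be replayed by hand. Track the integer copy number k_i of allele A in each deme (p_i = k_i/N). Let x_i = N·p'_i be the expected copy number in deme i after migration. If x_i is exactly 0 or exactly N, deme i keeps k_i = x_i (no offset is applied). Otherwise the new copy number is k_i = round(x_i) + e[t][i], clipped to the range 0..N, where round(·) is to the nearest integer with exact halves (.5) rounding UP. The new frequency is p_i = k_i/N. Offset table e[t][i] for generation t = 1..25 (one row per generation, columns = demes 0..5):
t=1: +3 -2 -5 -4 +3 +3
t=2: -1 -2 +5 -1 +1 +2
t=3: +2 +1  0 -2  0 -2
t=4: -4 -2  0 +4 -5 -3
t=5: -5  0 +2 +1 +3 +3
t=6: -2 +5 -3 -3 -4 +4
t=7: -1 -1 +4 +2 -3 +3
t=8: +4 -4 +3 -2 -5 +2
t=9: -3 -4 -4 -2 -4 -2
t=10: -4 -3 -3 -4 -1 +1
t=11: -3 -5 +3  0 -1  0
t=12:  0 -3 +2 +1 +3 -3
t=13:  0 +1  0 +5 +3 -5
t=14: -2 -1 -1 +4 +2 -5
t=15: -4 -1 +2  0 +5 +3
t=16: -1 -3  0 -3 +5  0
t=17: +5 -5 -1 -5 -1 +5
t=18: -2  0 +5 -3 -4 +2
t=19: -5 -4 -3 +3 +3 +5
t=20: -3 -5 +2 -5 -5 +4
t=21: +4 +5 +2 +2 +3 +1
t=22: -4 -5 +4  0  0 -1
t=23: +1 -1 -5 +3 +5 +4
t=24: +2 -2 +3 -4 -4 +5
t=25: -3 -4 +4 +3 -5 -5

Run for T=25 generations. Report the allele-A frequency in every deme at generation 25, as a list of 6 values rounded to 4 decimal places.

[0.0000, 0.0000, 0.1560, 0.1835, 0.2661, 0.4037]

t=0: k=[0 0 0 0 92 0]
t=1: x=[0.0000 0.0000 0.0000 4.1400 83.7200 4.1400] k=[0 0 0 0 87 7]
t=2: x=[0.0000 0.0000 0.0000 3.9150 79.4850 10.6000] k=[0 0 0 3 80 13]
t=3: x=[0.0000 0.0000 0.1350 6.3300 73.5200 16.0150] k=[0 0 0 4 74 14]
t=4: x=[0.0000 0.0000 0.1800 6.9700 68.1500 16.7000] k=[0 0 0 11 63 14]
t=5: x=[0.0000 0.0000 0.4950 12.8450 58.4550 16.2050] k=[0 0 2 14 61 19]
t=6: x=[0.0000 0.0900 2.4500 15.5750 56.9950 20.8900] k=[0 5 0 13 53 25]
t=7: x=[0.2250 4.5500 0.8100 14.2150 49.9400 26.2600] k=[0 4 5 16 47 29]
t=8: x=[0.1800 3.8650 5.4500 16.9000 44.7950 29.8100] k=[4 0 8 15 40 32]
t=9: x=[3.8200 0.5400 7.9550 15.8100 38.5150 32.3600] k=[1 0 4 14 35 30]
t=10: x=[0.9550 0.2250 4.2700 14.4950 33.8300 30.2250] k=[0 0 1 10 33 31]
t=11: x=[0.0000 0.0450 1.3600 10.6300 31.8750 31.0900] k=[0 0 4 11 31 31]
t=12: x=[0.0000 0.1800 4.1350 11.5850 30.1000 31.0000] k=[0 0 6 13 33 28]
t=13: x=[0.0000 0.2700 6.0450 13.5850 31.8750 28.2250] k=[0 1 6 19 35 23]
t=14: x=[0.0450 1.1800 6.3600 19.1350 33.7400 23.5400] k=[0 0 5 23 36 19]
t=15: x=[0.0000 0.2250 5.5850 22.7750 34.6500 19.7650] k=[0 0 8 23 40 23]
t=16: x=[0.0000 0.3600 8.3150 23.0900 38.4700 23.7650] k=[0 0 8 20 43 24]
t=17: x=[0.0000 0.3600 8.1800 20.4950 41.1100 24.8550] k=[0 0 7 15 40 30]
t=18: x=[0.0000 0.3150 7.0450 15.7650 38.4250 30.4500] k=[0 0 12 13 34 32]
t=19: x=[0.0000 0.5400 11.5050 13.9000 32.9650 32.0900] k=[0 0 9 17 36 37]
t=20: x=[0.0000 0.4050 8.9550 17.4950 35.1900 36.9550] k=[0 0 11 12 30 41]
t=21: x=[0.0000 0.4950 10.5500 12.7650 29.6850 40.5050] k=[0 5 13 15 33 42]
t=22: x=[0.2250 5.1350 12.7300 15.7200 32.5950 41.5950] k=[0 0 17 16 33 41]
t=23: x=[0.0000 0.7650 16.1900 16.8100 32.5950 40.6400] k=[0 0 11 20 38 45]
t=24: x=[0.0000 0.4950 10.9100 20.4050 37.5050 44.6850] k=[0 0 14 16 34 50]
t=25: x=[0.0000 0.6300 13.4600 16.7200 33.9100 49.2800] k=[0 0 17 20 29 44]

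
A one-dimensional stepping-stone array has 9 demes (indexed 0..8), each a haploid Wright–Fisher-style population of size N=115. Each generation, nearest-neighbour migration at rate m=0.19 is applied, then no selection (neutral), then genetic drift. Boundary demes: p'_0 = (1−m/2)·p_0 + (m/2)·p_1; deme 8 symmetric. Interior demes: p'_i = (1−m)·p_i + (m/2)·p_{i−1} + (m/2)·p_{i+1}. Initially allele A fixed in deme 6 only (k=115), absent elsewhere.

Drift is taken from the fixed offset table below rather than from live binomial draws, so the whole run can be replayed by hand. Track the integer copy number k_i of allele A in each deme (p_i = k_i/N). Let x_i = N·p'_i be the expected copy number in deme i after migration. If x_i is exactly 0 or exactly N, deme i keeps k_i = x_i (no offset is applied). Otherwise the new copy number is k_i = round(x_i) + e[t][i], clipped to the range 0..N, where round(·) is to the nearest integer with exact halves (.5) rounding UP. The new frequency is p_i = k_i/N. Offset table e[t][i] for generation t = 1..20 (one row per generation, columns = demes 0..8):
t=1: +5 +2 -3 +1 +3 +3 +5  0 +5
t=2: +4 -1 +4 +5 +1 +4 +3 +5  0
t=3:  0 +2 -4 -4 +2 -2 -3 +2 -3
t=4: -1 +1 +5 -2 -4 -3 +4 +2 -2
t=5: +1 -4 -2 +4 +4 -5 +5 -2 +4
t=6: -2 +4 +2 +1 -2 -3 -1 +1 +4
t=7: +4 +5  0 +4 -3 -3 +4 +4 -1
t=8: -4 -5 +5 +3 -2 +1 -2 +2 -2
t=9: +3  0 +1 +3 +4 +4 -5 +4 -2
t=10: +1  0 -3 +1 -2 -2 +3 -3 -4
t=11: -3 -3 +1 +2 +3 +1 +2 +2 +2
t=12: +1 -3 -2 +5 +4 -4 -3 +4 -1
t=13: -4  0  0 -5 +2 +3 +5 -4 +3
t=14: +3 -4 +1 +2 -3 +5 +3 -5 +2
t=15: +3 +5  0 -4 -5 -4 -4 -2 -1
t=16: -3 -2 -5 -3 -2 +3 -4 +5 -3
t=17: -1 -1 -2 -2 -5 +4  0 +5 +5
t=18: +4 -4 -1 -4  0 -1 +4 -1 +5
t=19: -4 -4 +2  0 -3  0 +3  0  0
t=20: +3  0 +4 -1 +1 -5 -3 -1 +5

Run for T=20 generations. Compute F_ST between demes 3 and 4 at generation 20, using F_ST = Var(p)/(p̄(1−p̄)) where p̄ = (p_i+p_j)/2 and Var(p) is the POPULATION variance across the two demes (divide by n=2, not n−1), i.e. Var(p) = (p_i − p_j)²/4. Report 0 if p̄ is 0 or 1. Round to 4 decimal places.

t=0: k=[0 0 0 0 0 0 115 0 0]
t=1: x=[0.0000 0.0000 0.0000 0.0000 0.0000 10.9250 93.1500 10.9250 0.0000] k=[0 0 0 0 0 14 98 11 0]
t=2: x=[0.0000 0.0000 0.0000 0.0000 1.3300 20.6500 81.7550 18.2200 1.0450] k=[0 0 0 0 2 25 85 23 1]
t=3: x=[0.0000 0.0000 0.0000 0.1900 3.9950 28.5150 73.4100 26.8000 3.0900] k=[0 0 0 0 6 27 70 29 0]
t=4: x=[0.0000 0.0000 0.0000 0.5700 7.4250 29.0900 62.0200 30.1400 2.7550] k=[0 0 0 0 3 26 66 32 1]
t=5: x=[0.0000 0.0000 0.0000 0.2850 4.9000 27.6150 58.9700 32.2850 3.9450] k=[0 0 0 4 9 23 64 30 8]
t=6: x=[0.0000 0.0000 0.3800 4.0950 9.8550 25.5650 56.8750 31.1400 10.0900] k=[0 0 2 5 8 23 56 32 14]
t=7: x=[0.0000 0.1900 2.0950 5.0000 9.1400 24.7100 50.5850 32.5700 15.7100] k=[0 5 2 9 6 22 55 37 15]
t=8: x=[0.4750 4.2400 2.9500 8.0500 7.8050 23.6150 50.1550 36.6200 17.0900] k=[0 0 8 11 6 25 48 39 15]
t=9: x=[0.0000 0.7600 7.5250 10.2400 8.2800 25.3800 44.9600 37.5750 17.2800] k=[0 1 9 13 12 29 40 42 15]
t=10: x=[0.0950 1.6650 8.6200 12.5250 13.7100 28.4300 39.1450 39.2450 17.5650] k=[1 2 6 14 12 26 42 36 14]
t=11: x=[1.0950 2.2850 6.3800 13.0500 13.5200 26.1900 39.9100 34.4800 16.0900] k=[0 0 7 15 17 27 42 36 18]
t=12: x=[0.0000 0.6650 7.0950 14.4300 17.7600 27.4750 40.0050 34.8600 19.7100] k=[0 0 5 19 22 23 37 39 19]
t=13: x=[0.0000 0.4750 5.8550 17.9550 21.8100 24.2350 35.8600 36.9100 20.9000] k=[0 0 6 13 24 27 41 33 24]
t=14: x=[0.0000 0.5700 6.0950 13.3800 23.2400 28.0450 38.9100 32.9050 24.8550] k=[0 0 7 15 20 33 42 28 27]
t=15: x=[0.0000 0.6650 7.0950 14.7150 20.7600 32.6200 39.8150 29.2350 27.0950] k=[0 6 7 11 16 29 36 27 26]
t=16: x=[0.5700 5.5250 7.2850 11.0950 16.7600 28.4300 34.4800 27.7600 26.0950] k=[0 4 2 8 15 31 30 33 23]
t=17: x=[0.3800 3.4300 2.7600 8.0950 15.8550 29.3850 30.3800 31.7650 23.9500] k=[0 2 1 6 11 33 30 37 29]
t=18: x=[0.1900 1.7150 1.5700 6.0000 12.6150 30.6250 30.9500 35.5750 29.7600] k=[4 0 1 2 13 30 35 35 35]
t=19: x=[3.6200 0.4750 1.0000 2.9500 13.5700 28.8600 34.5250 35.0000 35.0000] k=[0 0 3 3 11 29 38 35 35]
t=20: x=[0.0000 0.2850 2.7150 3.7600 11.9500 28.1450 36.8600 35.2850 35.0000] k=[0 0 7 3 13 23 34 34 40]

0.0292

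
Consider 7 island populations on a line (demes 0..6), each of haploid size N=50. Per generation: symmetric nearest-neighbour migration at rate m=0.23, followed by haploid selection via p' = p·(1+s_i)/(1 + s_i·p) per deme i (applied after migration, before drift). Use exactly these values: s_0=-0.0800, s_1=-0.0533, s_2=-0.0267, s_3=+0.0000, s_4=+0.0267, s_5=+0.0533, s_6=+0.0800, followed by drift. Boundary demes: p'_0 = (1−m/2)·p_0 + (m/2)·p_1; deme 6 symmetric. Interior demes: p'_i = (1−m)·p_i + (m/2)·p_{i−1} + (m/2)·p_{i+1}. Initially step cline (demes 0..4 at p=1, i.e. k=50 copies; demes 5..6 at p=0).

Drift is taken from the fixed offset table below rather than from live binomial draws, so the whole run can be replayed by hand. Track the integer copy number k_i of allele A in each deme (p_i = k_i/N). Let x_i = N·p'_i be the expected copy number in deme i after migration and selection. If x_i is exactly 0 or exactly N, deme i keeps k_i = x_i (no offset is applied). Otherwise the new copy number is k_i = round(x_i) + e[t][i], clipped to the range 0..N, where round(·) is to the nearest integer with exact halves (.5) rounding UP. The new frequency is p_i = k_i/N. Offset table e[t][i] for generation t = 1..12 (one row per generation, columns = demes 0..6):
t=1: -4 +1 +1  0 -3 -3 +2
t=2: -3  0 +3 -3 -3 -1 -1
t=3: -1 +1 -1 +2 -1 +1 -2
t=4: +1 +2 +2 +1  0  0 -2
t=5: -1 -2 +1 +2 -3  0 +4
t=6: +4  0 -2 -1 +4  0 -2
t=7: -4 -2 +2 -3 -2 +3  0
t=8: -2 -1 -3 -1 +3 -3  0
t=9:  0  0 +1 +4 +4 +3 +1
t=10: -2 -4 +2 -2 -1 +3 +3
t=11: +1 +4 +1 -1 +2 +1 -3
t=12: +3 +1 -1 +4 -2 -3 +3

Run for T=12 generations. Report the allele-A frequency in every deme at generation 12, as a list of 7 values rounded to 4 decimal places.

[0.9800, 0.9800, 0.9200, 0.9000, 0.6800, 0.4800, 0.3800]

t=0: k=[50 50 50 50 50 0 0]
t=1: x=[50.0000 50.0000 50.0000 50.0000 44.3827 6.0196 0.0000] k=[50 50 50 50 41 3 0]
t=2: x=[50.0000 50.0000 50.0000 48.9650 37.9082 7.3444 0.3724] k=[50 50 50 46 35 6 0]
t=3: x=[50.0000 50.0000 49.5275 45.1950 33.2250 9.0226 0.7444] k=[50 50 49 47 32 10 0]
t=4: x=[50.0000 49.8785 48.8551 45.5050 31.5031 11.8429 1.2397] k=[50 50 50 47 32 12 0]
t=5: x=[50.0000 50.0000 49.6456 45.6200 31.7316 13.4238 1.4871] k=[50 50 50 48 29 13 5]
t=6: x=[50.0000 50.0000 49.7637 46.0450 29.6637 14.4476 6.3336] k=[50 50 48 45 34 14 4]
t=7: x=[50.0000 49.7571 47.8295 44.0800 33.2597 15.7039 5.5165] k=[50 48 50 41 31 19 6]
t=8: x=[49.7501 48.3761 48.7012 40.8850 31.0809 19.4990 7.9987] k=[48 47 46 40 34 16 8]
t=9: x=[47.7095 46.8418 45.3113 40.0000 32.9176 17.7398 9.4980] k=[48 47 46 44 37 21 10]
t=10: x=[47.7095 46.8418 45.7816 43.4250 36.2295 22.2140 11.9508] k=[46 43 48 41 35 25 15]
t=11: x=[45.3126 43.6214 46.5337 41.1150 34.8200 25.6490 17.0027] k=[46 48 48 40 37 27 14]
t=12: x=[45.9289 47.6503 47.0047 40.5750 36.4568 27.3000 16.3298] k=[49 49 46 45 34 24 19]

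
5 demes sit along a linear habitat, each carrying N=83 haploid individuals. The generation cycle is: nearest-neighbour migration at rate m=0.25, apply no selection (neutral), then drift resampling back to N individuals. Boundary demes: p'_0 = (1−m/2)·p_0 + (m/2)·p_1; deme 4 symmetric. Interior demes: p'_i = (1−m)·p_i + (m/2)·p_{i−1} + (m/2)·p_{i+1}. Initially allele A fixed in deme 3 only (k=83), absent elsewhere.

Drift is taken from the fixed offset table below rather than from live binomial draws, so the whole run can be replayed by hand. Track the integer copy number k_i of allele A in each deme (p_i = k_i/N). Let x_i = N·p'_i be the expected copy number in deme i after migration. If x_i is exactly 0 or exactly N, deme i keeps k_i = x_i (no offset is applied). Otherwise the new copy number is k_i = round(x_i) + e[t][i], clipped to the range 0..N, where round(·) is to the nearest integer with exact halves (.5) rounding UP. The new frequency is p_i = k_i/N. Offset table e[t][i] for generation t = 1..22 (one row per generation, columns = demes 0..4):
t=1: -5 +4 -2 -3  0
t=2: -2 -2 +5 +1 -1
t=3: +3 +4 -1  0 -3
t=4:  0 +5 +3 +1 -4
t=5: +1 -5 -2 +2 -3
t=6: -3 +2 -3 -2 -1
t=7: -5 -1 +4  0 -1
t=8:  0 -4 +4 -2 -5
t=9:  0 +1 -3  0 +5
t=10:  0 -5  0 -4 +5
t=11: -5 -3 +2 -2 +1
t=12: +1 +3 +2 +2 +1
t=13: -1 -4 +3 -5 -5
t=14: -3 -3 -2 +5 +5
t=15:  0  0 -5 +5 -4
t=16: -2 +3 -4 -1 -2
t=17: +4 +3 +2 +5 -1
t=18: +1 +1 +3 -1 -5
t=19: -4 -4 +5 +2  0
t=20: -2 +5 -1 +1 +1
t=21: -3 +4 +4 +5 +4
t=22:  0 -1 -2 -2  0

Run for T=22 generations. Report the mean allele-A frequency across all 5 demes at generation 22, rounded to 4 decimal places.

t=0: k=[0 0 0 83 0]
t=1: x=[0.0000 0.0000 10.3750 62.2500 10.3750] k=[0 0 8 59 10]
t=2: x=[0.0000 1.0000 13.3750 46.5000 16.1250] k=[0 0 18 48 15]
t=3: x=[0.0000 2.2500 19.5000 40.1250 19.1250] k=[0 6 19 40 16]
t=4: x=[0.7500 6.8750 20.0000 34.3750 19.0000] k=[1 12 23 35 15]
t=5: x=[2.3750 12.0000 23.1250 31.0000 17.5000] k=[3 7 21 33 15]
t=6: x=[3.5000 8.2500 20.7500 29.2500 17.2500] k=[1 10 18 27 16]
t=7: x=[2.1250 9.8750 18.1250 24.5000 17.3750] k=[0 9 22 25 16]
t=8: x=[1.1250 9.5000 20.7500 23.5000 17.1250] k=[1 6 25 22 12]
t=9: x=[1.6250 7.7500 22.2500 21.1250 13.2500] k=[2 9 19 21 18]
t=10: x=[2.8750 9.3750 18.0000 20.3750 18.3750] k=[3 4 18 16 23]
t=11: x=[3.1250 5.6250 16.0000 17.1250 22.1250] k=[0 3 18 15 23]
t=12: x=[0.3750 4.5000 15.7500 16.3750 22.0000] k=[1 8 18 18 23]
t=13: x=[1.8750 8.3750 16.7500 18.6250 22.3750] k=[1 4 20 14 17]
t=14: x=[1.3750 5.6250 17.2500 15.1250 16.6250] k=[0 3 15 20 22]
t=15: x=[0.3750 4.1250 14.1250 19.6250 21.7500] k=[0 4 9 25 18]
t=16: x=[0.5000 4.1250 10.3750 22.1250 18.8750] k=[0 7 6 21 17]
t=17: x=[0.8750 6.0000 8.0000 18.6250 17.5000] k=[5 9 10 24 17]
t=18: x=[5.5000 8.6250 11.6250 21.3750 17.8750] k=[7 10 15 20 13]
t=19: x=[7.3750 10.2500 15.0000 18.5000 13.8750] k=[3 6 20 21 14]
t=20: x=[3.3750 7.3750 18.3750 20.0000 14.8750] k=[1 12 17 21 16]
t=21: x=[2.3750 11.2500 16.8750 19.8750 16.6250] k=[0 15 21 25 21]
t=22: x=[1.8750 13.8750 20.7500 24.0000 21.5000] k=[2 13 19 22 22]

0.1880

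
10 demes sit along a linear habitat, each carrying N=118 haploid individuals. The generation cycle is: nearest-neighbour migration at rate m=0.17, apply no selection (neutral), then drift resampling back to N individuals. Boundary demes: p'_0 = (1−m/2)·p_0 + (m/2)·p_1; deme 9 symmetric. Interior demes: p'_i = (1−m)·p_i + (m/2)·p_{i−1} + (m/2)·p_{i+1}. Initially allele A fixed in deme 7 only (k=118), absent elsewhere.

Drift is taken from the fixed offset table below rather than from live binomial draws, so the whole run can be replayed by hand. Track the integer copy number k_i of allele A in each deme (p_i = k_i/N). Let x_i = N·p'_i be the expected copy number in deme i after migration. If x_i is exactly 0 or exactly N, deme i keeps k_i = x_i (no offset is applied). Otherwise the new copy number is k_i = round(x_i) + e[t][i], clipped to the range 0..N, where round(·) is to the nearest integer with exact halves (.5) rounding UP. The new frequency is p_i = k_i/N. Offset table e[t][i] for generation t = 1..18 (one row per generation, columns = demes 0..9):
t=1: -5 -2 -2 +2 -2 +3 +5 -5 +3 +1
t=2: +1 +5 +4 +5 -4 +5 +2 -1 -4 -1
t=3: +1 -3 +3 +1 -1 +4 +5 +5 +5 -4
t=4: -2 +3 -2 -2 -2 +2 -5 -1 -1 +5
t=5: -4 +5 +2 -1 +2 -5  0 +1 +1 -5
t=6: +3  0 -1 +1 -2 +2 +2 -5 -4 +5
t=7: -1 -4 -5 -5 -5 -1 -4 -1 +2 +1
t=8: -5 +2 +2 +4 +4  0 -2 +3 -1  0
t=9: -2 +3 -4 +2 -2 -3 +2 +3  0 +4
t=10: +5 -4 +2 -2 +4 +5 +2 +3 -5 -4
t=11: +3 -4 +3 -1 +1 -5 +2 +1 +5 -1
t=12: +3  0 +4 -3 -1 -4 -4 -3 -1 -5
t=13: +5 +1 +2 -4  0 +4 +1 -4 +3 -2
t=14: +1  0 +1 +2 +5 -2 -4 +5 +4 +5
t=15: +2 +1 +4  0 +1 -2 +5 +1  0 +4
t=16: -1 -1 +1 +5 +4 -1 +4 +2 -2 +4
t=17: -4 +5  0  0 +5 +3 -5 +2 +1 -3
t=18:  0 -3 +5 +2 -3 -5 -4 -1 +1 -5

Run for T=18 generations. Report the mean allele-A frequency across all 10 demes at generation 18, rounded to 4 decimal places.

t=0: k=[0 0 0 0 0 0 0 118 0 0]
t=1: x=[0.0000 0.0000 0.0000 0.0000 0.0000 0.0000 10.0300 97.9400 10.0300 0.0000] k=[0 0 0 0 0 0 15 93 13 0]
t=2: x=[0.0000 0.0000 0.0000 0.0000 0.0000 1.2750 20.3550 79.5700 18.6950 1.1050] k=[0 0 0 0 0 6 22 79 15 0]
t=3: x=[0.0000 0.0000 0.0000 0.0000 0.5100 6.8500 25.4850 68.7150 19.1650 1.2750] k=[0 0 0 0 0 11 30 74 24 0]
t=4: x=[0.0000 0.0000 0.0000 0.0000 0.9350 11.6800 32.1250 66.0100 26.2100 2.0400] k=[0 0 0 0 0 14 27 65 25 7]
t=5: x=[0.0000 0.0000 0.0000 0.0000 1.1900 13.9150 29.1250 58.3700 26.8700 8.5300] k=[0 0 0 0 3 9 29 59 28 4]
t=6: x=[0.0000 0.0000 0.0000 0.2550 3.2550 10.1900 29.8500 53.8150 28.5950 6.0400] k=[0 0 0 1 1 12 32 49 25 11]
t=7: x=[0.0000 0.0000 0.0850 0.9150 1.9350 12.7650 31.7450 45.5150 25.8500 12.1900] k=[0 0 0 0 0 12 28 45 28 13]
t=8: x=[0.0000 0.0000 0.0000 0.0000 1.0200 12.3400 28.0850 42.1100 28.1700 14.2750] k=[0 0 0 0 5 12 26 45 27 14]
t=9: x=[0.0000 0.0000 0.0000 0.4250 5.1700 12.5950 26.4250 41.8550 27.4250 15.1050] k=[0 0 0 2 3 10 28 45 27 19]
t=10: x=[0.0000 0.0000 0.1700 1.9150 3.5100 10.9350 27.9150 42.0250 27.8500 19.6800] k=[0 0 2 0 8 16 30 45 23 16]
t=11: x=[0.0000 0.1700 1.6600 0.8500 8.0000 16.5100 30.0850 41.8550 24.2750 16.5950] k=[0 0 5 0 9 12 32 43 29 16]
t=12: x=[0.0000 0.4250 4.1500 1.1900 8.4900 13.4450 31.2350 40.8750 29.0850 17.1050] k=[0 0 8 0 7 9 27 38 28 12]
t=13: x=[0.0000 0.6800 6.6400 1.2750 6.5750 10.3600 26.4050 36.2150 27.4900 13.3600] k=[0 2 9 0 7 14 27 32 30 11]
t=14: x=[0.1700 2.4250 7.6400 1.3600 7.0000 14.5100 26.3200 31.4050 28.5550 12.6150] k=[1 2 9 3 12 13 22 36 33 18]
t=15: x=[1.0850 2.5100 7.8950 4.2750 11.3200 13.6800 22.4250 34.5550 31.9800 19.2750] k=[3 4 12 4 12 12 27 36 32 23]
t=16: x=[3.0850 4.5950 10.6400 5.3600 11.3200 13.2750 26.4900 34.8950 31.5750 23.7650] k=[2 4 12 10 15 12 30 37 30 28]
t=17: x=[2.1700 4.5100 11.1500 10.5950 14.3200 13.7850 29.0650 35.8100 30.4250 28.1700] k=[0 10 11 11 19 17 24 38 31 25]
t=18: x=[0.8500 9.2350 10.9150 11.6800 18.1500 17.7650 24.5950 36.2150 31.0850 25.5100] k=[1 6 16 14 15 13 21 35 32 21]

0.1475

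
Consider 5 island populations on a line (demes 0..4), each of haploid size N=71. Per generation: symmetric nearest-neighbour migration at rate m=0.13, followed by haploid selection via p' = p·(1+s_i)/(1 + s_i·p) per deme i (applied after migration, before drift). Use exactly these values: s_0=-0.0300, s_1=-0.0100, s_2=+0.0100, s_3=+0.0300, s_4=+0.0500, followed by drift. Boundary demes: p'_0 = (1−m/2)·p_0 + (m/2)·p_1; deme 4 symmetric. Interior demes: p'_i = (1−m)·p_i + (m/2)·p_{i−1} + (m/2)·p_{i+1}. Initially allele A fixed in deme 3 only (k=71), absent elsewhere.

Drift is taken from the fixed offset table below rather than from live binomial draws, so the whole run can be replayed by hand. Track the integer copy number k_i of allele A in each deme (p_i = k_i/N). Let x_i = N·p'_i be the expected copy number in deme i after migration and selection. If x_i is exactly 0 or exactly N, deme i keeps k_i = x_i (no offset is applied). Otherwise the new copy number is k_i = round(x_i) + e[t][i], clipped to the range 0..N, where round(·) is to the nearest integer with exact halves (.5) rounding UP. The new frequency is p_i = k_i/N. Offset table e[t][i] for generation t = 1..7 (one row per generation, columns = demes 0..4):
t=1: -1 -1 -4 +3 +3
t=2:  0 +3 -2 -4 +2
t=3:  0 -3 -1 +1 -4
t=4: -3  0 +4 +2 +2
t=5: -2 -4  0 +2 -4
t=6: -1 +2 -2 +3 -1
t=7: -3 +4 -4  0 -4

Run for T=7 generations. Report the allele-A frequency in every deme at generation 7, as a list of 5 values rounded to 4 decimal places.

t=0: k=[0 0 0 71 0]
t=1: x=[0.0000 0.0000 4.6581 62.0048 4.8301] k=[0 0 1 65 8]
t=2: x=[0.0000 0.0644 5.1423 57.4618 12.1898] k=[0 3 3 53 14]
t=3: x=[0.1892 2.7780 6.3069 47.6802 17.1619] k=[0 0 5 49 13]
t=4: x=[0.0000 0.3218 7.6023 44.2942 15.9349] k=[0 0 12 46 18]
t=5: x=[0.0000 0.7723 13.5387 42.4758 20.5245] k=[0 0 14 44 17]
t=6: x=[0.0000 0.9010 15.1583 40.8090 19.4360] k=[0 3 13 44 18]
t=7: x=[0.1892 3.4221 14.4794 40.8090 20.3917] k=[0 7 10 41 16]

[0.0000, 0.0986, 0.1408, 0.5775, 0.2254]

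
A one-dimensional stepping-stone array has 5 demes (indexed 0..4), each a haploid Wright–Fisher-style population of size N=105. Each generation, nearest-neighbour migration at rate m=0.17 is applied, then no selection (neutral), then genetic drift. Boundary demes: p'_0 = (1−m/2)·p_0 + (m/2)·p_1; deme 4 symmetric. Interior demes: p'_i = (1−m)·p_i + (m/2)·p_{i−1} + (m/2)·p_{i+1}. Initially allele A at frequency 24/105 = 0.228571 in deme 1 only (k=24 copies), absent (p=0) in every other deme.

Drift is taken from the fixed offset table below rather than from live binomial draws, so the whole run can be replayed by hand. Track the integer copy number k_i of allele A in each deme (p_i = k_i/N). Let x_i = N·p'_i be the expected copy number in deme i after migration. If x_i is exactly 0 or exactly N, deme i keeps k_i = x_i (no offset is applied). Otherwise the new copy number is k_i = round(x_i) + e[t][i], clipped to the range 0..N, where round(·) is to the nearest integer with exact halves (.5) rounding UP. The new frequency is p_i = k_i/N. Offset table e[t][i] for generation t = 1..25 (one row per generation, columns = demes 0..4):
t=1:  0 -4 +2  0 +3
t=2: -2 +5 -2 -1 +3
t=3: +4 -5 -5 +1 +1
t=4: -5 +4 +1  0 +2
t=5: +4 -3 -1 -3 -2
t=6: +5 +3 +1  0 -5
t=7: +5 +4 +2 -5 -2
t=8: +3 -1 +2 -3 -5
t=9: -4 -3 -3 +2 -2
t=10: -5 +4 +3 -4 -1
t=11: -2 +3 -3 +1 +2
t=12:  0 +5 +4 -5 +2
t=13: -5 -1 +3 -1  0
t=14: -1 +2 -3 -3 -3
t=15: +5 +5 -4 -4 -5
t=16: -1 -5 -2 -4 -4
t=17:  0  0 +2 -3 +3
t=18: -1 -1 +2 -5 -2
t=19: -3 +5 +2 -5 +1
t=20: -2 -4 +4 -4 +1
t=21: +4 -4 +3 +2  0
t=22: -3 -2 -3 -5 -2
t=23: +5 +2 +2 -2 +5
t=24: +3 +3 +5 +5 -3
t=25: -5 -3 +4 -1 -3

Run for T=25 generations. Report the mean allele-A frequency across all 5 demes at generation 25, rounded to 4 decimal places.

0.0781

t=0: k=[0 24 0 0 0]
t=1: x=[2.0400 19.9200 2.0400 0.0000 0.0000] k=[2 16 4 0 0]
t=2: x=[3.1900 13.7900 4.6800 0.3400 0.0000] k=[1 19 3 0 0]
t=3: x=[2.5300 16.1100 4.1050 0.2550 0.0000] k=[7 11 0 1 0]
t=4: x=[7.3400 9.7250 1.0200 0.8300 0.0850] k=[2 14 2 1 2]
t=5: x=[3.0200 11.9600 2.9350 1.1700 1.9150] k=[7 9 2 0 0]
t=6: x=[7.1700 8.2350 2.4250 0.1700 0.0000] k=[12 11 3 0 0]
t=7: x=[11.9150 10.4050 3.4250 0.2550 0.0000] k=[17 14 5 0 0]
t=8: x=[16.7450 13.4900 5.3400 0.4250 0.0000] k=[20 12 7 0 0]
t=9: x=[19.3200 12.2550 6.8300 0.5950 0.0000] k=[15 9 4 3 0]
t=10: x=[14.4900 9.0850 4.3400 2.8300 0.2550] k=[9 13 7 0 0]
t=11: x=[9.3400 12.1500 6.9150 0.5950 0.0000] k=[7 15 4 2 0]
t=12: x=[7.6800 13.3850 4.7650 2.0000 0.1700] k=[8 18 9 0 2]
t=13: x=[8.8500 16.3850 9.0000 0.9350 1.8300] k=[4 15 12 0 2]
t=14: x=[4.9350 13.8100 11.2350 1.1900 1.8300] k=[4 16 8 0 0]
t=15: x=[5.0200 14.3000 8.0000 0.6800 0.0000] k=[10 19 4 0 0]
t=16: x=[10.7650 16.9600 4.9350 0.3400 0.0000] k=[10 12 3 0 0]
t=17: x=[10.1700 11.0650 3.5100 0.2550 0.0000] k=[10 11 6 0 0]
t=18: x=[10.0850 10.4900 5.9150 0.5100 0.0000] k=[9 9 8 0 0]
t=19: x=[9.0000 8.9150 7.4050 0.6800 0.0000] k=[6 14 9 0 0]
t=20: x=[6.6800 12.8950 8.6600 0.7650 0.0000] k=[5 9 13 0 0]
t=21: x=[5.3400 9.0000 11.5550 1.1050 0.0000] k=[9 5 15 3 0]
t=22: x=[8.6600 6.1900 13.1300 3.7650 0.2550] k=[6 4 10 0 0]
t=23: x=[5.8300 4.6800 8.6400 0.8500 0.0000] k=[11 7 11 0 0]
t=24: x=[10.6600 7.6800 9.7250 0.9350 0.0000] k=[14 11 15 6 0]
t=25: x=[13.7450 11.5950 13.8950 6.2550 0.5100] k=[9 9 18 5 0]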